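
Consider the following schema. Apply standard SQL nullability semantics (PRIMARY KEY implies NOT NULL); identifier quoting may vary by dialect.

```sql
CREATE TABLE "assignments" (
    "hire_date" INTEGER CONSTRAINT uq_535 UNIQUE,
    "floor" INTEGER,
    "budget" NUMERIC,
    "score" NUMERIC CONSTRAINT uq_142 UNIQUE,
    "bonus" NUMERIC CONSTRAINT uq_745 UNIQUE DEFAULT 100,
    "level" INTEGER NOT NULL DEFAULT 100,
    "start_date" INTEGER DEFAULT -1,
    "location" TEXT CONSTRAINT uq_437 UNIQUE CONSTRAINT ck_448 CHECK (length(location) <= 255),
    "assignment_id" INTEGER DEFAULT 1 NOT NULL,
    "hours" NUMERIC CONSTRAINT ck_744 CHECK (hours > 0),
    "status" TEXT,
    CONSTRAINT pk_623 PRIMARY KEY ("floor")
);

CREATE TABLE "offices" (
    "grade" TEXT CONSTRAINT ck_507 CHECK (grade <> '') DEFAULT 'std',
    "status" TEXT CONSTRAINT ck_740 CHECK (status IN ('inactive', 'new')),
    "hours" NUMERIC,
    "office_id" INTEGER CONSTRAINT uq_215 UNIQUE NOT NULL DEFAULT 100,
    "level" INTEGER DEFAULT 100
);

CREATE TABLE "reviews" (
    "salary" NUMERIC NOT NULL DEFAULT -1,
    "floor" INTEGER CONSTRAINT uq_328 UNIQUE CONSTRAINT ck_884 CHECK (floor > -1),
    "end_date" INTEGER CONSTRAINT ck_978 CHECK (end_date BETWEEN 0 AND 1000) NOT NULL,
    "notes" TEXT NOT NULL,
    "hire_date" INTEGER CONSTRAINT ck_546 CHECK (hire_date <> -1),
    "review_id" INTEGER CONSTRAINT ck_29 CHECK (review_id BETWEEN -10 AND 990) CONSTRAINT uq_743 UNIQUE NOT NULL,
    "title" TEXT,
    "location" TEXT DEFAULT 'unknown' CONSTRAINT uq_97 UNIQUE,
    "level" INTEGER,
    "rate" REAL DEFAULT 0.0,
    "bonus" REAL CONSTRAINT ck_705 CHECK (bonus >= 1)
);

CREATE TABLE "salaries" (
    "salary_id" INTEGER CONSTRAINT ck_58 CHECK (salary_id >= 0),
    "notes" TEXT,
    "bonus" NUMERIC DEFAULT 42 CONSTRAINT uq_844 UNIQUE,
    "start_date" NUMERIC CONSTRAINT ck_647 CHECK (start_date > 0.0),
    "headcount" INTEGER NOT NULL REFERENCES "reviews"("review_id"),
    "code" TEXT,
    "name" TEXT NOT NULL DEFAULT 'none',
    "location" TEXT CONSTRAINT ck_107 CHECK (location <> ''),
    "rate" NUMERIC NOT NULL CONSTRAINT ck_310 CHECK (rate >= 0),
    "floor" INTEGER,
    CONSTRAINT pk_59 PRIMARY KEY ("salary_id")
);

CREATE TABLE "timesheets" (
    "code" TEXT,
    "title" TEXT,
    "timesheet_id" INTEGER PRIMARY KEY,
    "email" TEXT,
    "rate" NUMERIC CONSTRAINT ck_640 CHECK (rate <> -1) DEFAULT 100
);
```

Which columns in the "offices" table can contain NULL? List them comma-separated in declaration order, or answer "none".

- grade: CHECK does not forbid NULL (a CHECK constraint passes when its expression is NULL) → nullable.
- status: CHECK does not forbid NULL (a CHECK constraint passes when its expression is NULL) → nullable.
- hours: no NOT NULL constraint applies → nullable.
- office_id: declared NOT NULL → not nullable.
- level: DEFAULT only fills an omitted column; an explicit NULL is still allowed → nullable.

grade, status, hours, level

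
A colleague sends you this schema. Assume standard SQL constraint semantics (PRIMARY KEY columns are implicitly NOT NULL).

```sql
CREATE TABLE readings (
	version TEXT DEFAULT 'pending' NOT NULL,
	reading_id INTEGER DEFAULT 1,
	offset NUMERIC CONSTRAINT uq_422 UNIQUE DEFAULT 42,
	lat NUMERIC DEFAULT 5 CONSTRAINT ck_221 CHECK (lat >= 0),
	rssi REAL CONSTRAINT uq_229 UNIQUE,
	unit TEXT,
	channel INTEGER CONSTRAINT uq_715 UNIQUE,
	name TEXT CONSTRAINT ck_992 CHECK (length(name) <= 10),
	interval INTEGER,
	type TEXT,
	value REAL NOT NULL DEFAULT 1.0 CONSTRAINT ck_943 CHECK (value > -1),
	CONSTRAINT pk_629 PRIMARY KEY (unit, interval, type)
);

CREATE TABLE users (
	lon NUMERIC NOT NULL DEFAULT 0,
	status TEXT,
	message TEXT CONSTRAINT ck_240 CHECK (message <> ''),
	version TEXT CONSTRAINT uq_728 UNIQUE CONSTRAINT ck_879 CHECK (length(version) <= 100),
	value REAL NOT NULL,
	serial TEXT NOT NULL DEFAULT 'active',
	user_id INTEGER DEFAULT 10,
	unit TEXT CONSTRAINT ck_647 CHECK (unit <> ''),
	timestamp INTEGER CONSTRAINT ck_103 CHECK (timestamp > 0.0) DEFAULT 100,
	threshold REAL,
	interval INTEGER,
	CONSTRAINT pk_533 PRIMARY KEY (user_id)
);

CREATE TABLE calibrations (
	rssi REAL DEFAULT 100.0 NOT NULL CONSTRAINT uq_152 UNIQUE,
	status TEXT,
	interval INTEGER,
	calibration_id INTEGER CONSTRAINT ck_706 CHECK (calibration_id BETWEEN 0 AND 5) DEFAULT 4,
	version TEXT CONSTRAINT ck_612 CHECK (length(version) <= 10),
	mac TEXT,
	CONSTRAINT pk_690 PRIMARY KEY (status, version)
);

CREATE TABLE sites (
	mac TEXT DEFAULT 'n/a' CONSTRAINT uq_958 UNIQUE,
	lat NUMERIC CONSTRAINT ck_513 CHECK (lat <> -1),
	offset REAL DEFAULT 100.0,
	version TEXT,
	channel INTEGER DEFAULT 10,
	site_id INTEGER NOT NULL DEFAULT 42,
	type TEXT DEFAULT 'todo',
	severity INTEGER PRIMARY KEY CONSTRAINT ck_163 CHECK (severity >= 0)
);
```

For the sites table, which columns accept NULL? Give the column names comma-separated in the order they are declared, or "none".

- mac: UNIQUE does not imply NOT NULL → nullable.
- lat: CHECK does not forbid NULL (a CHECK constraint passes when its expression is NULL) → nullable.
- offset: DEFAULT only fills an omitted column; an explicit NULL is still allowed → nullable.
- version: no NOT NULL constraint applies → nullable.
- channel: DEFAULT only fills an omitted column; an explicit NULL is still allowed → nullable.
- site_id: declared NOT NULL → not nullable.
- type: DEFAULT only fills an omitted column; an explicit NULL is still allowed → nullable.
- severity: part of the PRIMARY KEY, which implies NOT NULL → not nullable.

mac, lat, offset, version, channel, type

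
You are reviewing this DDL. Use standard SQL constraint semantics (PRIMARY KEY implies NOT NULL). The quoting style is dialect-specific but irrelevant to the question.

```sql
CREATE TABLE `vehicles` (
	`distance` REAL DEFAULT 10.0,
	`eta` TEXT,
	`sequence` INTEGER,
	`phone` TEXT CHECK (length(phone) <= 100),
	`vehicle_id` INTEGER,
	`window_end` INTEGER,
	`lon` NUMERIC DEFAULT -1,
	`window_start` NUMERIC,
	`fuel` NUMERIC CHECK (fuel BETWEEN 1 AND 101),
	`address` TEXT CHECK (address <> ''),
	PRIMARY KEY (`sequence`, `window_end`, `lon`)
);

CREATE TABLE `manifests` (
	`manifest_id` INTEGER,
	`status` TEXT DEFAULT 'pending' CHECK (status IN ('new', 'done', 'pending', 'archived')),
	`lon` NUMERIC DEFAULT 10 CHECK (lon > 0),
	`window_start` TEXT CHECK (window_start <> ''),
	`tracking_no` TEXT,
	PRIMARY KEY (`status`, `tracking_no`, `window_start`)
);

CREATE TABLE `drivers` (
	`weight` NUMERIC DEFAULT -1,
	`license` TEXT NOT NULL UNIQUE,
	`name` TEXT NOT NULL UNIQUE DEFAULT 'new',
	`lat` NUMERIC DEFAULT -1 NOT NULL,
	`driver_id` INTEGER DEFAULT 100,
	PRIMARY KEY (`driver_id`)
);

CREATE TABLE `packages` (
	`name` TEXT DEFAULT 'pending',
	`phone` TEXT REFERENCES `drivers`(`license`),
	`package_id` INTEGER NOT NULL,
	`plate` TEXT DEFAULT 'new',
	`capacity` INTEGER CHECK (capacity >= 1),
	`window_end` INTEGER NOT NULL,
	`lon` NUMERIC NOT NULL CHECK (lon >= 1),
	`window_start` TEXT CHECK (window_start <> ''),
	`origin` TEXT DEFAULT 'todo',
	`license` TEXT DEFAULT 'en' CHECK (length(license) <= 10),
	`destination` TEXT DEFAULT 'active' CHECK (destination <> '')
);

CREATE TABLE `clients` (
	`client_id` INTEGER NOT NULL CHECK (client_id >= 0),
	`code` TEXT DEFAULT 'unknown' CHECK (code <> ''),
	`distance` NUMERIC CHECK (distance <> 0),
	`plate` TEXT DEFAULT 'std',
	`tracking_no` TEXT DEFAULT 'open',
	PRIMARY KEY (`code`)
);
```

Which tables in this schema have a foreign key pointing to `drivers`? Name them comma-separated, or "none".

packages

- packages.phone references drivers(license).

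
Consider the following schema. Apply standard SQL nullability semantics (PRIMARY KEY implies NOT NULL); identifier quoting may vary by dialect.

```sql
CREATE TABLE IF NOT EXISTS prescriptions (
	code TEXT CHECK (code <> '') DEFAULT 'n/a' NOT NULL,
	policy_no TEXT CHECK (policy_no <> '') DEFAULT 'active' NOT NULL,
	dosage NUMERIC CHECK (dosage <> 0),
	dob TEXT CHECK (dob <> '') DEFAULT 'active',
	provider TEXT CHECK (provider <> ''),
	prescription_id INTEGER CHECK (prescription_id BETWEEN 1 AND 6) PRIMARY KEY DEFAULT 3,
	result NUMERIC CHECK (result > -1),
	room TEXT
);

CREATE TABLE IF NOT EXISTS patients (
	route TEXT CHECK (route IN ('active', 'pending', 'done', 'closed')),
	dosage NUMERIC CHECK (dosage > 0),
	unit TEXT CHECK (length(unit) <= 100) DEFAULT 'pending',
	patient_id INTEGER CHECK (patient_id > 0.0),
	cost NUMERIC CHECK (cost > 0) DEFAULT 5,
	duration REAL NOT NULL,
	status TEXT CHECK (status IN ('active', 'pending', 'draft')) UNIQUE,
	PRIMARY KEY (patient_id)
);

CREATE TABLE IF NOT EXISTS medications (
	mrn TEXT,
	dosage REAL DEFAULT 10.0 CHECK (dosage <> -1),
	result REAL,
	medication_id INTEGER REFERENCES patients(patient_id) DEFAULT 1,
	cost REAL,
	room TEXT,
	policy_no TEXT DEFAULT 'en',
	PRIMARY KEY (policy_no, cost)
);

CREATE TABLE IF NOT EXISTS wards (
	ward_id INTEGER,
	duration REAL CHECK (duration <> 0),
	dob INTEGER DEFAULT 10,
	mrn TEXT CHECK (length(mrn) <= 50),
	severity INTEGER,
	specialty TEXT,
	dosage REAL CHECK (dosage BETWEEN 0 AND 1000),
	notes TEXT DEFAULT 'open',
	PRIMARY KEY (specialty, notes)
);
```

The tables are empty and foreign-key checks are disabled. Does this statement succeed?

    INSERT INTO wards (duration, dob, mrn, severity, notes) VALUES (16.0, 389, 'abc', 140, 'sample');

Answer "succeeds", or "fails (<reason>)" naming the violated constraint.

specialty is omitted from the column list and has no DEFAULT, so it would receive NULL.
But specialty is part of the PRIMARY KEY (implied NOT NULL).

fails (NOT NULL on specialty)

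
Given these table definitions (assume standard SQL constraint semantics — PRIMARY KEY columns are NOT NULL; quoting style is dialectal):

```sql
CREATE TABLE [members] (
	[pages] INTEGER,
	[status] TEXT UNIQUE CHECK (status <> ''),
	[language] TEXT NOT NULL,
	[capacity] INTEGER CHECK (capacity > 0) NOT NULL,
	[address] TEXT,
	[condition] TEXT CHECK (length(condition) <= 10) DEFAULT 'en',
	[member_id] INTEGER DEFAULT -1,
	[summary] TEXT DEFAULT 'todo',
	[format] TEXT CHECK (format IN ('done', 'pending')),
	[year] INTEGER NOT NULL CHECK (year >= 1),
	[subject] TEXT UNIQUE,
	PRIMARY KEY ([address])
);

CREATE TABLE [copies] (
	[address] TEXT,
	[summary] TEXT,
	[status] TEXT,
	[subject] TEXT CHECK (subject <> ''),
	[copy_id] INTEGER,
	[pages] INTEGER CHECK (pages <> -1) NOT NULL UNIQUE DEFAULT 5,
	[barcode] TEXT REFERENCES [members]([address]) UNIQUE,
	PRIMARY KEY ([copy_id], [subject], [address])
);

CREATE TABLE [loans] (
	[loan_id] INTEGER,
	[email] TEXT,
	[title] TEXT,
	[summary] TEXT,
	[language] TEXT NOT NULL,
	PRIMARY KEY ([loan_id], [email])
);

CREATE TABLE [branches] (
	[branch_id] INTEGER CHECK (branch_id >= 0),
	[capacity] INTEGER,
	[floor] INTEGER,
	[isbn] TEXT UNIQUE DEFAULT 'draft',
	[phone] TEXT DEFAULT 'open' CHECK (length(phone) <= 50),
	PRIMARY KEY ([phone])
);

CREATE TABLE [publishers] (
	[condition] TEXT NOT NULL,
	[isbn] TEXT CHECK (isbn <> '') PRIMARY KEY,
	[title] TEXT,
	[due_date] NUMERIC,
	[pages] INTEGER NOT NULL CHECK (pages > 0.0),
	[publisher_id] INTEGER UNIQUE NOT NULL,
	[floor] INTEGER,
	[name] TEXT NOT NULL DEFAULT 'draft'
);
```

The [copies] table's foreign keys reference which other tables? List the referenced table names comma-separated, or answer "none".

- barcode REFERENCES members(address).

members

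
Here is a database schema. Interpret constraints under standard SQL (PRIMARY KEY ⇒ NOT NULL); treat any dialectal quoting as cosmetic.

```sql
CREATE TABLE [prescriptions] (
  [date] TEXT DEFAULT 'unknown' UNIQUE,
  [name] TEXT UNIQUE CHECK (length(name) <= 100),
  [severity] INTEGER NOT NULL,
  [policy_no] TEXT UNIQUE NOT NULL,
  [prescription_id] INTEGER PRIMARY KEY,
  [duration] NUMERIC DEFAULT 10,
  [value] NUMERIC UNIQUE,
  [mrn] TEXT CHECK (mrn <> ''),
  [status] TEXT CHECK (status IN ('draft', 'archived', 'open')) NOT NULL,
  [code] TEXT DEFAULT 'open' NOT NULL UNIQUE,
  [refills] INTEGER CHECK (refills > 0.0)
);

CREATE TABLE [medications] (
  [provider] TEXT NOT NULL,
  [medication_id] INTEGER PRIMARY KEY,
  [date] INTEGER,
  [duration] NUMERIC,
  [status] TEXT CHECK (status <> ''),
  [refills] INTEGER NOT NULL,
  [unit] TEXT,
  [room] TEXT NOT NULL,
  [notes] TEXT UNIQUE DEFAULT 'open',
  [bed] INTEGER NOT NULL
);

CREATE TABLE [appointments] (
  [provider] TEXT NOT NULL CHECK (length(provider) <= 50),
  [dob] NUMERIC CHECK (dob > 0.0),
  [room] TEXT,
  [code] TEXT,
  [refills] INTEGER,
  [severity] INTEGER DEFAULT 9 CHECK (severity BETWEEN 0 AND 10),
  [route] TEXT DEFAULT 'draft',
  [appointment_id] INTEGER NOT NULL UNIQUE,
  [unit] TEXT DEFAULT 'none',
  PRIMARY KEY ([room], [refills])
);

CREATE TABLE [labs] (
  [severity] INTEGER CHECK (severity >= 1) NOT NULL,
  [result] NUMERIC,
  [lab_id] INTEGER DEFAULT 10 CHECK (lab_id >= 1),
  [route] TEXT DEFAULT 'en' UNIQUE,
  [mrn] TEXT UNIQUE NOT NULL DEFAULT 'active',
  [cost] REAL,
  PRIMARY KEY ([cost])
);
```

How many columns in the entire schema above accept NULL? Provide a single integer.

19

prescriptions: 6 nullable (date, name, duration, value, mrn, refills — PK (prescription_id) and explicit NOT NULL columns excluded).
medications: 5 nullable (date, duration, status, unit, notes — PK (medication_id) and explicit NOT NULL columns excluded).
appointments: 5 nullable (dob, code, severity, route, unit — PK (room, refills) and explicit NOT NULL columns excluded).
labs: 3 nullable (result, lab_id, route — PK (cost) and explicit NOT NULL columns excluded).
Total: 6 + 5 + 5 + 3 = 19.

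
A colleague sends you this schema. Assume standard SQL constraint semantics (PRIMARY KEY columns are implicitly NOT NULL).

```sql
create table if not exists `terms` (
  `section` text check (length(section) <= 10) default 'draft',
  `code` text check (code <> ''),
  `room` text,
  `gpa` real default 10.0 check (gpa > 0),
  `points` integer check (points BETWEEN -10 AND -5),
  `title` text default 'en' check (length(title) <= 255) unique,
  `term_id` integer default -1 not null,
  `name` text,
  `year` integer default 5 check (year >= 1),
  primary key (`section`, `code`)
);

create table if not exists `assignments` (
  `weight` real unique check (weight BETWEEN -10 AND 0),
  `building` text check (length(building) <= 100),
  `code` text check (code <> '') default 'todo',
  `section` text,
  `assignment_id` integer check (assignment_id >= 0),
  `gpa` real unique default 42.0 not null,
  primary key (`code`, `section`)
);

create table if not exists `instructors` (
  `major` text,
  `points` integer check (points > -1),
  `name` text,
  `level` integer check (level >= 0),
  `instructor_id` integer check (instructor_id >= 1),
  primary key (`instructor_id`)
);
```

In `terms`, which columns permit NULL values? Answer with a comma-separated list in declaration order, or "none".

room, gpa, points, title, name, year

- section: part of the PRIMARY KEY, which implies NOT NULL → not nullable.
- code: part of the PRIMARY KEY, which implies NOT NULL → not nullable.
- room: no NOT NULL constraint applies → nullable.
- gpa: CHECK does not forbid NULL (a CHECK constraint passes when its expression is NULL) → nullable.
- points: CHECK does not forbid NULL (a CHECK constraint passes when its expression is NULL) → nullable.
- title: CHECK does not forbid NULL (a CHECK constraint passes when its expression is NULL) → nullable.
- term_id: declared NOT NULL → not nullable.
- name: no NOT NULL constraint applies → nullable.
- year: CHECK does not forbid NULL (a CHECK constraint passes when its expression is NULL) → nullable.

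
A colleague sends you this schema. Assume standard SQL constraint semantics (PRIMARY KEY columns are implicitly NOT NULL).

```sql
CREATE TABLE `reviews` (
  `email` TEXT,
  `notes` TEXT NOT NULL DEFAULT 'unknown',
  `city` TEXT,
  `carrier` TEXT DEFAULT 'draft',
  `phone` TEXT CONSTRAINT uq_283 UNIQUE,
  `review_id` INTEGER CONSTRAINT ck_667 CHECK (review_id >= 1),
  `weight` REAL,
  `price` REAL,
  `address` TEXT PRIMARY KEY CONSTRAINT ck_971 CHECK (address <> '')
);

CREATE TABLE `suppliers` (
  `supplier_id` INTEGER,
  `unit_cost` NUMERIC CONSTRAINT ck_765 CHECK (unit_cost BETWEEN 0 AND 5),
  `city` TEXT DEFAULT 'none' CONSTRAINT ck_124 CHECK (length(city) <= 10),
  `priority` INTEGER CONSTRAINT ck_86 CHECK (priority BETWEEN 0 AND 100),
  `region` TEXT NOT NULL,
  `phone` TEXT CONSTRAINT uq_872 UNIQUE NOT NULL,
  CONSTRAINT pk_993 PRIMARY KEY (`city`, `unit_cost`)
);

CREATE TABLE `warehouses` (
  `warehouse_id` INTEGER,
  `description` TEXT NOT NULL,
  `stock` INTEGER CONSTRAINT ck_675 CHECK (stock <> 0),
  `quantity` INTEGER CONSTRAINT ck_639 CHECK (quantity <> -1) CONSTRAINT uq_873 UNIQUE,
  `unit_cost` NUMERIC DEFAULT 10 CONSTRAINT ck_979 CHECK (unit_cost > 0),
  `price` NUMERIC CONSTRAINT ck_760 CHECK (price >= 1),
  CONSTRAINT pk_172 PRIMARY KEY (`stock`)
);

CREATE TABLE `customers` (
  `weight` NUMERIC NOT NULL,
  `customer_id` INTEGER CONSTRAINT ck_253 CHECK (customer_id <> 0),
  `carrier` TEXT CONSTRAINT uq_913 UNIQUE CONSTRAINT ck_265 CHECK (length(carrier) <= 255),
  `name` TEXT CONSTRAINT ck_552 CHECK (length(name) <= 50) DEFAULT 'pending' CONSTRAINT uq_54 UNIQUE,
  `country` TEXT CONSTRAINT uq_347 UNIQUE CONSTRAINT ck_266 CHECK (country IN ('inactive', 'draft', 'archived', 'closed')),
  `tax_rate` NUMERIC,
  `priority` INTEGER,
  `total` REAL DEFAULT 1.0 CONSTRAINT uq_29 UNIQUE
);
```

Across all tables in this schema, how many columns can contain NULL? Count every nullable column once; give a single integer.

20

reviews: 7 nullable (email, city, carrier, phone, review_id, weight, price — PK (address) and explicit NOT NULL columns excluded).
suppliers: 2 nullable (supplier_id, priority — PK (city, unit_cost) and explicit NOT NULL columns excluded).
warehouses: 4 nullable (warehouse_id, quantity, unit_cost, price — PK (stock) and explicit NOT NULL columns excluded).
customers: 7 nullable (customer_id, carrier, name, country, tax_rate, priority, total — PK none and explicit NOT NULL columns excluded).
Total: 7 + 2 + 4 + 7 = 20.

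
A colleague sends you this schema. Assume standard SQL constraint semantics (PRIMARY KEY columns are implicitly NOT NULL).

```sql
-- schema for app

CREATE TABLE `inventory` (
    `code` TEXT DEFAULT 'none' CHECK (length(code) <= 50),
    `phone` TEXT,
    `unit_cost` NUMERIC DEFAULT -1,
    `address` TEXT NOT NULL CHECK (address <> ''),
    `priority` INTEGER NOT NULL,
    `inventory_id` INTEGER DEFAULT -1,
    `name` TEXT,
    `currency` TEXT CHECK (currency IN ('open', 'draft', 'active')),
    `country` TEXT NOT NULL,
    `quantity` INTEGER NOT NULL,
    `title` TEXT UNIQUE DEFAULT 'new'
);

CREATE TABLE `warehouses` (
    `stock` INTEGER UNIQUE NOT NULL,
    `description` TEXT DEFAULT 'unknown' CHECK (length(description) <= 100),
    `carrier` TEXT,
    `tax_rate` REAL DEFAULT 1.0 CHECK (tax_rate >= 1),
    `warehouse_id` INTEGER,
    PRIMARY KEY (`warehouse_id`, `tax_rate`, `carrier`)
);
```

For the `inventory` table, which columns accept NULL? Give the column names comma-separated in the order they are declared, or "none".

- code: CHECK does not forbid NULL (a CHECK constraint passes when its expression is NULL) → nullable.
- phone: no NOT NULL constraint applies → nullable.
- unit_cost: DEFAULT only fills an omitted column; an explicit NULL is still allowed → nullable.
- address: declared NOT NULL → not nullable.
- priority: declared NOT NULL → not nullable.
- inventory_id: DEFAULT only fills an omitted column; an explicit NULL is still allowed → nullable.
- name: no NOT NULL constraint applies → nullable.
- currency: CHECK does not forbid NULL (a CHECK constraint passes when its expression is NULL) → nullable.
- country: declared NOT NULL → not nullable.
- quantity: declared NOT NULL → not nullable.
- title: UNIQUE does not imply NOT NULL → nullable.

code, phone, unit_cost, inventory_id, name, currency, title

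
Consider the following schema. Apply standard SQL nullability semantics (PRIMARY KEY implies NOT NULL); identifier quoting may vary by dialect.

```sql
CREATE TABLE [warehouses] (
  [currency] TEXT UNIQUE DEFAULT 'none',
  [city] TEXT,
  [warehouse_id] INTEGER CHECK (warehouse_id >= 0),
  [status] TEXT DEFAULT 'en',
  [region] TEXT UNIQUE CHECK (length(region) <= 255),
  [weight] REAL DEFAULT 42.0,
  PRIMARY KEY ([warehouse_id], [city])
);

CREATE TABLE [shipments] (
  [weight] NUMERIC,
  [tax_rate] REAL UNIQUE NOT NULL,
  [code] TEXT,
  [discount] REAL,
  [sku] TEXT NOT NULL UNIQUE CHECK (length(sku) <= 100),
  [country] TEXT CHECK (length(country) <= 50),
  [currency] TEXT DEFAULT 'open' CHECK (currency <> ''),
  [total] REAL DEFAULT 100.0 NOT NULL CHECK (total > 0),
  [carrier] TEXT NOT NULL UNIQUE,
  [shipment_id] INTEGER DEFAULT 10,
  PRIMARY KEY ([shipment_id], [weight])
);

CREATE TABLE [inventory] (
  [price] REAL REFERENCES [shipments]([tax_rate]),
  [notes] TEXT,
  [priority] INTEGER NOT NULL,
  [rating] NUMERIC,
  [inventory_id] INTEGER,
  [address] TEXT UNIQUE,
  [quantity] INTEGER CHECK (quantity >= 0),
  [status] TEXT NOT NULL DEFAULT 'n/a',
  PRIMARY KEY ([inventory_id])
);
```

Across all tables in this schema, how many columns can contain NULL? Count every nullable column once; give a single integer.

warehouses: 4 nullable (currency, status, region, weight — PK (warehouse_id, city) and explicit NOT NULL columns excluded).
shipments: 4 nullable (code, discount, country, currency — PK (shipment_id, weight) and explicit NOT NULL columns excluded).
inventory: 5 nullable (price, notes, rating, address, quantity — PK (inventory_id) and explicit NOT NULL columns excluded).
Total: 4 + 4 + 5 = 13.

13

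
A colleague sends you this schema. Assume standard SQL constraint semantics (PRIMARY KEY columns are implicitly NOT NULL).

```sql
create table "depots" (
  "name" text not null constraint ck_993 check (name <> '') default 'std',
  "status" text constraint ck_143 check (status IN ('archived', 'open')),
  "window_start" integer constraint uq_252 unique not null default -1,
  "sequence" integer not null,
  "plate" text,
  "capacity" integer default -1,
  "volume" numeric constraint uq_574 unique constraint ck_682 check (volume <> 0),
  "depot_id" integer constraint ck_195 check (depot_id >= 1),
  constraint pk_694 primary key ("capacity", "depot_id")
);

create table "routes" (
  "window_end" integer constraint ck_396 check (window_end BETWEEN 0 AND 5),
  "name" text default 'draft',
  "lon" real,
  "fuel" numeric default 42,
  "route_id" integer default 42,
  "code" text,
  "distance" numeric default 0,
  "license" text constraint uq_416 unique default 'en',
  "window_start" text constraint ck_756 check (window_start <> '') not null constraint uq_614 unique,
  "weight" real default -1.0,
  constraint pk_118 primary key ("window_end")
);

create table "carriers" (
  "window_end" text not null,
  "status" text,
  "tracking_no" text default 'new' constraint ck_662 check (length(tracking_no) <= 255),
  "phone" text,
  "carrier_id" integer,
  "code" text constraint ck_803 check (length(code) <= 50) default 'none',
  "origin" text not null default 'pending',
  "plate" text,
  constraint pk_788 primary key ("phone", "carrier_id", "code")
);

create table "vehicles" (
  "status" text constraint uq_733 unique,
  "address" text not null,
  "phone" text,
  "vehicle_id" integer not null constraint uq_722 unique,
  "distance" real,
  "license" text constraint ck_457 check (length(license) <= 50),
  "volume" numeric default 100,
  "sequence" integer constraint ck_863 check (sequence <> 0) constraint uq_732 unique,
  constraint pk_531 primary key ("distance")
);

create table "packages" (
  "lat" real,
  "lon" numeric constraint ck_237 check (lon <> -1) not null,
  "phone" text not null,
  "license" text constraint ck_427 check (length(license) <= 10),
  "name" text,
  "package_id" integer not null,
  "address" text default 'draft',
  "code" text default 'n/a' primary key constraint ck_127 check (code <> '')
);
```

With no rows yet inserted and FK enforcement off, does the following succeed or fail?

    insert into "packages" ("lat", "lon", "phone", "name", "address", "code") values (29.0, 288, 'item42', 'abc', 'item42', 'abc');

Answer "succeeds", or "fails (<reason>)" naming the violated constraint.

package_id is omitted from the column list and has no DEFAULT, so it would receive NULL.
But package_id is declared NOT NULL.

fails (NOT NULL on package_id)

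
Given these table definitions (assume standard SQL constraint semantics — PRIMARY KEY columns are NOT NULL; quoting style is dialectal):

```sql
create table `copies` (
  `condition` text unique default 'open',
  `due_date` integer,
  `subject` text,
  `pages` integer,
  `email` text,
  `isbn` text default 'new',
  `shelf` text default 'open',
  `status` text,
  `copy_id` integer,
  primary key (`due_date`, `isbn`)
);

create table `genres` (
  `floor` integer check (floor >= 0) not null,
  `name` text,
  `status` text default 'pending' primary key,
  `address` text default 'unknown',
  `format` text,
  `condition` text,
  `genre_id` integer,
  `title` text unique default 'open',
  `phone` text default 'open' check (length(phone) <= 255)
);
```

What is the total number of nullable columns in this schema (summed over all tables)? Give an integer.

copies: 7 nullable (condition, subject, pages, email, shelf, status, copy_id — PK (due_date, isbn) and explicit NOT NULL columns excluded).
genres: 7 nullable (name, address, format, condition, genre_id, title, phone — PK (status) and explicit NOT NULL columns excluded).
Total: 7 + 7 = 14.

14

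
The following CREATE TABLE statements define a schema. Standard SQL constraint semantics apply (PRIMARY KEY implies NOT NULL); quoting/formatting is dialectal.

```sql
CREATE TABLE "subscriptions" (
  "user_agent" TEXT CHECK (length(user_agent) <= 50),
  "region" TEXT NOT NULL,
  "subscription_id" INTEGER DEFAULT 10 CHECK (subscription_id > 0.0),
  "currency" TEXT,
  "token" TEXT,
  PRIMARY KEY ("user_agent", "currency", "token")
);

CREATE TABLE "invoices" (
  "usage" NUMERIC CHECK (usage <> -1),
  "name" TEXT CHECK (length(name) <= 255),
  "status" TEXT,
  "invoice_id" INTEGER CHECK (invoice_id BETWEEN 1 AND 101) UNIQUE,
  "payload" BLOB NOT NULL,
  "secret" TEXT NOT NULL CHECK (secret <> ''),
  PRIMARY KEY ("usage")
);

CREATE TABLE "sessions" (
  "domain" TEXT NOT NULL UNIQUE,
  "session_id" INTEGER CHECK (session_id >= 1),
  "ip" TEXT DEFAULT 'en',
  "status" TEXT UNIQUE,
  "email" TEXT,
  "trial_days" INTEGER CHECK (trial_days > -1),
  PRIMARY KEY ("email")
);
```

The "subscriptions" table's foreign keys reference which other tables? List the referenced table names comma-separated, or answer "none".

none

No column in subscriptions has a REFERENCES clause.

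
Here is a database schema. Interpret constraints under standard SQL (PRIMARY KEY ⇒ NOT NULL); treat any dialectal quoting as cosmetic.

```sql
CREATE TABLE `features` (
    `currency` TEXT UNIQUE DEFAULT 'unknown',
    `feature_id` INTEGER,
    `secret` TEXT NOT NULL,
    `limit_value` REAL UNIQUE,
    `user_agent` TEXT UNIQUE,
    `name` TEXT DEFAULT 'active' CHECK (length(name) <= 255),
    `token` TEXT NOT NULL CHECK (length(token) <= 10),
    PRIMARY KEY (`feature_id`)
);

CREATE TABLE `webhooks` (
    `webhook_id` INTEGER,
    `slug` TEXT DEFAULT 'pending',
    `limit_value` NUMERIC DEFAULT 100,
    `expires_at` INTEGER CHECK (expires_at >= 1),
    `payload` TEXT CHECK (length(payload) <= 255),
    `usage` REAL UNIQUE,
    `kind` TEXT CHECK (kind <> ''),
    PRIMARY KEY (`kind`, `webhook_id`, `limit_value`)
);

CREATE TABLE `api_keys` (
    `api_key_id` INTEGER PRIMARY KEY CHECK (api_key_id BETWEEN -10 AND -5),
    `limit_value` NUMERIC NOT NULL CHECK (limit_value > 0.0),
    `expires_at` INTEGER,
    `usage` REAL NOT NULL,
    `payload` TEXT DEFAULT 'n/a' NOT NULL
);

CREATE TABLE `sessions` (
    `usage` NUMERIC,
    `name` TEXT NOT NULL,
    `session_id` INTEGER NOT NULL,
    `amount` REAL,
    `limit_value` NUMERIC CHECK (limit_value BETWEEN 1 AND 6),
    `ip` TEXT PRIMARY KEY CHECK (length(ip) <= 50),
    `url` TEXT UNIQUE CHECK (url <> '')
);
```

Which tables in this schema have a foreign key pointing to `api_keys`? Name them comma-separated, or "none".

No REFERENCES clause anywhere in the schema names api_keys.

none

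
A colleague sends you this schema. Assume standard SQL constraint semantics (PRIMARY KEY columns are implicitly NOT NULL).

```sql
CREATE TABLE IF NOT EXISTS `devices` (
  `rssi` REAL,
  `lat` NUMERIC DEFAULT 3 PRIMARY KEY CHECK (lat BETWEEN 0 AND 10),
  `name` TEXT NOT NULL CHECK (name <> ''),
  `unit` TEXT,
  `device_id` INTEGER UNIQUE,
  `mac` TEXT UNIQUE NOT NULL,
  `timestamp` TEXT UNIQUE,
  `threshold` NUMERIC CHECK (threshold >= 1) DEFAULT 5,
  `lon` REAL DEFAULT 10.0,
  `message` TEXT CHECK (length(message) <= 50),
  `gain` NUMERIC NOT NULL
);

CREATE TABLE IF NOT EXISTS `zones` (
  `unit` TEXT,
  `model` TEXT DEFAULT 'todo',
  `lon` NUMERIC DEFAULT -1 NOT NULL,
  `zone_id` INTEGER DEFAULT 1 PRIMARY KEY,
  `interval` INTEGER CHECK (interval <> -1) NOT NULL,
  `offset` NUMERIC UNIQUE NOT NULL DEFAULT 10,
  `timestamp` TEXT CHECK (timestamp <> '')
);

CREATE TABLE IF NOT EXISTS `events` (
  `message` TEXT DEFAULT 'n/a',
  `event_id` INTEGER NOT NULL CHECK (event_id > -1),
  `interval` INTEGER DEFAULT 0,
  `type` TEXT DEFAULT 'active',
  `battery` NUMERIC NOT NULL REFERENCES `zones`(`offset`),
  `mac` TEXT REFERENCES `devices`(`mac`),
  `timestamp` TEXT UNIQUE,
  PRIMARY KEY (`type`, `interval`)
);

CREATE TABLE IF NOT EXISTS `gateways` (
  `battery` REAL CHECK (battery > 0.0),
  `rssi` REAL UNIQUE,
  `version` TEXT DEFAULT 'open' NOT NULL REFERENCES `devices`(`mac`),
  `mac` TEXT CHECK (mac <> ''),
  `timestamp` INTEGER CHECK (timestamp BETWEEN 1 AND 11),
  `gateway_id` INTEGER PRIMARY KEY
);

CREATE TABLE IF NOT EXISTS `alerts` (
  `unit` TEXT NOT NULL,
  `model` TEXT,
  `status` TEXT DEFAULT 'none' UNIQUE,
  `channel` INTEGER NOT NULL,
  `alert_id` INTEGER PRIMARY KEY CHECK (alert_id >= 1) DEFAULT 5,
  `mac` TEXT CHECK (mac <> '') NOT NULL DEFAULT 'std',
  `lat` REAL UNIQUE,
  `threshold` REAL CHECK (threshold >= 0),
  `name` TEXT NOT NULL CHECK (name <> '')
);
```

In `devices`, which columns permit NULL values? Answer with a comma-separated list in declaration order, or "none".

- rssi: no NOT NULL constraint applies → nullable.
- lat: part of the PRIMARY KEY, which implies NOT NULL → not nullable.
- name: declared NOT NULL → not nullable.
- unit: no NOT NULL constraint applies → nullable.
- device_id: UNIQUE does not imply NOT NULL → nullable.
- mac: declared NOT NULL → not nullable.
- timestamp: UNIQUE does not imply NOT NULL → nullable.
- threshold: CHECK does not forbid NULL (a CHECK constraint passes when its expression is NULL) → nullable.
- lon: DEFAULT only fills an omitted column; an explicit NULL is still allowed → nullable.
- message: CHECK does not forbid NULL (a CHECK constraint passes when its expression is NULL) → nullable.
- gain: declared NOT NULL → not nullable.

rssi, unit, device_id, timestamp, threshold, lon, message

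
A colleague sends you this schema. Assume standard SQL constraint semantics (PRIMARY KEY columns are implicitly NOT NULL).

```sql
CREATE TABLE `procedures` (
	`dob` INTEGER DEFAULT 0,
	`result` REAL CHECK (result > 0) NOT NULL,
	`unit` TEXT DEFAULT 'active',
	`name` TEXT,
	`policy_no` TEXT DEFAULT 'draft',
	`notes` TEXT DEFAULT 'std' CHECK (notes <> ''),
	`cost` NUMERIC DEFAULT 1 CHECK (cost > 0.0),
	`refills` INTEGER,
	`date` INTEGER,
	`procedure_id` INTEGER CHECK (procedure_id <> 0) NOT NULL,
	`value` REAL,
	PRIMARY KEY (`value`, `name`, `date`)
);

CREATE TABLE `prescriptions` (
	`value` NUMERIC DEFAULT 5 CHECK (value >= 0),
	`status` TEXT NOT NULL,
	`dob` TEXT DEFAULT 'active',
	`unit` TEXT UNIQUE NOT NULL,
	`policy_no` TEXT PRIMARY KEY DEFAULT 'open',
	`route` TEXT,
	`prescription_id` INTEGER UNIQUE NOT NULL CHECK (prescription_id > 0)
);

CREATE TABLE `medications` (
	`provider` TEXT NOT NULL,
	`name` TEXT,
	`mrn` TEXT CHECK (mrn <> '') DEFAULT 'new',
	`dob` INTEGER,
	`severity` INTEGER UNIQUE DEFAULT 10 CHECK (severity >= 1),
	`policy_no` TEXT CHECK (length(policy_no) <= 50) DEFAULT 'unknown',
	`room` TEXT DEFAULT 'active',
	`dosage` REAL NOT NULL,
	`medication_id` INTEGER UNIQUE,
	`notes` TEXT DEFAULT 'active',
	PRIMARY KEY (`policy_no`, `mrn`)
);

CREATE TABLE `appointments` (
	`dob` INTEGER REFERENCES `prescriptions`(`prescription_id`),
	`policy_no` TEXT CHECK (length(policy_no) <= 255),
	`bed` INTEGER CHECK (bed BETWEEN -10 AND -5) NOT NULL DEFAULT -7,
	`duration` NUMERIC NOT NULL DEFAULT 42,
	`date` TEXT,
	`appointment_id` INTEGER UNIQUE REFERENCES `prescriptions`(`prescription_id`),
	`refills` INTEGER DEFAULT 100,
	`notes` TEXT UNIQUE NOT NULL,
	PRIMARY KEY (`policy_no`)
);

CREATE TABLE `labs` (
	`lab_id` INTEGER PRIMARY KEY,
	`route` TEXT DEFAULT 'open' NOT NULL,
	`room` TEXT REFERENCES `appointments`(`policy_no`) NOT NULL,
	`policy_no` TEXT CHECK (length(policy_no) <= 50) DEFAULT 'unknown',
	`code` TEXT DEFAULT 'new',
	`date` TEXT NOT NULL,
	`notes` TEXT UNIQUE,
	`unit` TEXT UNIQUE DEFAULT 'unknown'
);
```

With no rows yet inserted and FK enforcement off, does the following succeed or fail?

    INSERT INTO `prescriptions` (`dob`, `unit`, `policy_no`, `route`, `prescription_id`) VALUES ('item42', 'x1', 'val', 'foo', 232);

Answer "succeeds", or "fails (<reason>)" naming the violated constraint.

status is omitted from the column list and has no DEFAULT, so it would receive NULL.
But status is declared NOT NULL.

fails (NOT NULL on status)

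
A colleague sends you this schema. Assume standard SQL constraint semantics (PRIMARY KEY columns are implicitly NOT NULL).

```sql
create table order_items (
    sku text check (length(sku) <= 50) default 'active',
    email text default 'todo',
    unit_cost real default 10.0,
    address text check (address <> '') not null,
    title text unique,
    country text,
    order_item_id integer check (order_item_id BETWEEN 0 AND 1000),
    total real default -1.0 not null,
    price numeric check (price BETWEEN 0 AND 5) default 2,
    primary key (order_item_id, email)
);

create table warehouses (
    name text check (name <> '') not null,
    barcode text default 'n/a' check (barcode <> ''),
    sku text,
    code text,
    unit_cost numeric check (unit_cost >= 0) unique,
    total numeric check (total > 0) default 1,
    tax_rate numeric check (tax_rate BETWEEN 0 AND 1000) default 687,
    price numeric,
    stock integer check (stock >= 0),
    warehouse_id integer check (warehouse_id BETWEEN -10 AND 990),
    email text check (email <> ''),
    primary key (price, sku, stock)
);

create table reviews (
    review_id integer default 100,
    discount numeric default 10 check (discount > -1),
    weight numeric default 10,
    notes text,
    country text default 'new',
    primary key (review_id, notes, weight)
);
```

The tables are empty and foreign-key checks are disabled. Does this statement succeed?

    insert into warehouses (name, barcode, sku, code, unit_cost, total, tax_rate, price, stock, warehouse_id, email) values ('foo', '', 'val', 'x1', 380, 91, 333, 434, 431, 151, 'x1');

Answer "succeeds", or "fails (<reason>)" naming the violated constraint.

fails (CHECK on barcode)

The value '' for barcode violates CHECK (barcode <> '').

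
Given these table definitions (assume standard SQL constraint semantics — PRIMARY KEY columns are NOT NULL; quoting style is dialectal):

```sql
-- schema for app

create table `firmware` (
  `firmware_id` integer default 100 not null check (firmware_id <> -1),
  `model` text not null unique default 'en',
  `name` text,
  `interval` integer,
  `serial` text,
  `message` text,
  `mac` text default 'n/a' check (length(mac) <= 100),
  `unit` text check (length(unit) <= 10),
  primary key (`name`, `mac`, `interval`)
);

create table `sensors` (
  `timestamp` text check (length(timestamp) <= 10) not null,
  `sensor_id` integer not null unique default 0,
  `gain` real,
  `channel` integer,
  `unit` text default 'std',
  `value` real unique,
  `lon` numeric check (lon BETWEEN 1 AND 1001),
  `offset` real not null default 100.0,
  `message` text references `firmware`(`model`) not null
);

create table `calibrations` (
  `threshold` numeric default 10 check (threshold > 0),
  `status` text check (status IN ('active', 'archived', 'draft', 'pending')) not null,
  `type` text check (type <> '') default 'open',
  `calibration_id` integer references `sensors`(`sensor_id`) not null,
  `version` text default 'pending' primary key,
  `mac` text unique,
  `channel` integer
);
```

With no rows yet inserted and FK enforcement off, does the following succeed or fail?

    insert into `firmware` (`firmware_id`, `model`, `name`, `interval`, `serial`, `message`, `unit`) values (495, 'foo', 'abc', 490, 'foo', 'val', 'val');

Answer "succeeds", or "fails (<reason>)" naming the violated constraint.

NOT NULL columns: firmware_id is supplied; interval is supplied; mac defaults to 'n/a'; model is supplied; name is supplied.
CHECK constraints: 495 satisfies (firmware_id <> -1); 'val' satisfies (length(unit) <= 10).
No constraint is violated.

succeeds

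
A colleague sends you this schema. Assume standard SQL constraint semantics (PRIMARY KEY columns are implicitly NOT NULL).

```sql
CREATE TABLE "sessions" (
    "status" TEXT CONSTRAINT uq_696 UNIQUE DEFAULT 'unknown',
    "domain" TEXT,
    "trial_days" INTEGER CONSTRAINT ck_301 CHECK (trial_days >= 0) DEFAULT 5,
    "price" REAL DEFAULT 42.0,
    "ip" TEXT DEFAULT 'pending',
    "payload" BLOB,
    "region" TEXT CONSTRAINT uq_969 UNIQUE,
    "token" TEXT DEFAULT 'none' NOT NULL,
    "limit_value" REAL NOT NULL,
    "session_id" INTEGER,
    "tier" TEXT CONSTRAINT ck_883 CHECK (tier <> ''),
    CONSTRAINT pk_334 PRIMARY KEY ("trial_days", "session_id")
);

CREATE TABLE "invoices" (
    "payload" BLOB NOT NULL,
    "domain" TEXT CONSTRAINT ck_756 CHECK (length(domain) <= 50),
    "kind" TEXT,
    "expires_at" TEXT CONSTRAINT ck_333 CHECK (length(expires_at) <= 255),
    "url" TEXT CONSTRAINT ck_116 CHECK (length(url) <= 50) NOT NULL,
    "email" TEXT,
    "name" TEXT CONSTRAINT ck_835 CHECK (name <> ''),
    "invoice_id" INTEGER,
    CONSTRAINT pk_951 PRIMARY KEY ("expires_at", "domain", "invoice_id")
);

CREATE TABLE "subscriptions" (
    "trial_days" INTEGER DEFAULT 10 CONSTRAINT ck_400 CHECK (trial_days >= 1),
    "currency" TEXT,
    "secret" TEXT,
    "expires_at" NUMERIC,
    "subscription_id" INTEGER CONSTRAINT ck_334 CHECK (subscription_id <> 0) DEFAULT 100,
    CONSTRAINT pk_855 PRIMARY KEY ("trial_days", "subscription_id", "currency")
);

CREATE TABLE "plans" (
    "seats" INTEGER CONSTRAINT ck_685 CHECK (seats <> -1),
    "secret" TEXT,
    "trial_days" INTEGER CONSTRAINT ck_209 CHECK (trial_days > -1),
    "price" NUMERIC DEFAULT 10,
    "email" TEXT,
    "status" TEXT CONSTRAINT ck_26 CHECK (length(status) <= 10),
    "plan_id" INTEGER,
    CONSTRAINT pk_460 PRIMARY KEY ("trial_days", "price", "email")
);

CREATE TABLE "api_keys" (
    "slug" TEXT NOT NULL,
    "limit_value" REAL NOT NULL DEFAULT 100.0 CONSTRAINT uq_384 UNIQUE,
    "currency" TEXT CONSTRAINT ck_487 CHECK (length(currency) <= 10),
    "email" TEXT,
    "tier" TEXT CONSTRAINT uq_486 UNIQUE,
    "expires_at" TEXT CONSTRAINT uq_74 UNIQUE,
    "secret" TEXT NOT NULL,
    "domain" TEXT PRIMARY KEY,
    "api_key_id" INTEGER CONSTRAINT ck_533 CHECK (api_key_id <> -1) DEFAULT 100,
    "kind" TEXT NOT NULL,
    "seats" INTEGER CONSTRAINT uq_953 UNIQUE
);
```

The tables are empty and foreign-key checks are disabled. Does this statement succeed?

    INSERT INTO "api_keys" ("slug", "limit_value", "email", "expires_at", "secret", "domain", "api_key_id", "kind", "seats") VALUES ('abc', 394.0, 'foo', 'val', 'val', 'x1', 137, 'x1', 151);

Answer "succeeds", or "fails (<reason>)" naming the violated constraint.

succeeds

NOT NULL columns: domain is supplied; kind is supplied; limit_value is supplied; secret is supplied; slug is supplied.
CHECK constraints: 137 satisfies (api_key_id <> -1).
No constraint is violated.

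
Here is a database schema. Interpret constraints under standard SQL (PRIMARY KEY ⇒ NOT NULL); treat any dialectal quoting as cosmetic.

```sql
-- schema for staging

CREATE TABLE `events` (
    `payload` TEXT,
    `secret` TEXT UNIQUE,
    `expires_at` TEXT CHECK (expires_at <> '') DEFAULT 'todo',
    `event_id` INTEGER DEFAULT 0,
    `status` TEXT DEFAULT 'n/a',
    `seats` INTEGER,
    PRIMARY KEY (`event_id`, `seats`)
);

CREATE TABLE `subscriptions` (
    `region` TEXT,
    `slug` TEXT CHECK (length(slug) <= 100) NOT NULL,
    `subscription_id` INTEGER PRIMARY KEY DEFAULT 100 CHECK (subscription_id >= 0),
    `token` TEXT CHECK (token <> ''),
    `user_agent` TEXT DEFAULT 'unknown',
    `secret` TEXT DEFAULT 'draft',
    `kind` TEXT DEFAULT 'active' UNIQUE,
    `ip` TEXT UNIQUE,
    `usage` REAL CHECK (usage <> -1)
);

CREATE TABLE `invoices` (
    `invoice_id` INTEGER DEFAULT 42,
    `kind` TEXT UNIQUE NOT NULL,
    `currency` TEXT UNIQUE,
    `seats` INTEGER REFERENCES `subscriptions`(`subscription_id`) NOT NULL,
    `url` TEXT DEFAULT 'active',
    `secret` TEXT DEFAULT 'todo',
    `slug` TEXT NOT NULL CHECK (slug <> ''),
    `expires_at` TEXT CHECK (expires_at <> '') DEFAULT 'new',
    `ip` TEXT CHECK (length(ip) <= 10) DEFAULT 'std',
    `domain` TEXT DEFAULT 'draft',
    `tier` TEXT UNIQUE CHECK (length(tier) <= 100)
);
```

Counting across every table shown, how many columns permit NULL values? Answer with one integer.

19

events: 4 nullable (payload, secret, expires_at, status — PK (event_id, seats) and explicit NOT NULL columns excluded).
subscriptions: 7 nullable (region, token, user_agent, secret, kind, ip, usage — PK (subscription_id) and explicit NOT NULL columns excluded).
invoices: 8 nullable (invoice_id, currency, url, secret, expires_at, ip, domain, tier — PK none and explicit NOT NULL columns excluded).
Total: 4 + 7 + 8 = 19.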